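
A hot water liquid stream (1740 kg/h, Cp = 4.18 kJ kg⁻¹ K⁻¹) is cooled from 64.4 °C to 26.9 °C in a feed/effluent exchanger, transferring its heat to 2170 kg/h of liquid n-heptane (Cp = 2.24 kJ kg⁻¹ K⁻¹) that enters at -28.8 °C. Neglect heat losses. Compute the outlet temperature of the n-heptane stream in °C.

T_c,out = 27.3 °C

Heat released by hot stream: Q = 1740 × 4.18 × (64.4 − 26.9) = 272750 kJ/h
Energy balance on cold side (adiabatic exchanger): Q = ṁ_c·Cp_c·(T_c,out − T_c,in)
T_c,out = -28.8 + 272750/(2170 × 2.24) = 27.311 °C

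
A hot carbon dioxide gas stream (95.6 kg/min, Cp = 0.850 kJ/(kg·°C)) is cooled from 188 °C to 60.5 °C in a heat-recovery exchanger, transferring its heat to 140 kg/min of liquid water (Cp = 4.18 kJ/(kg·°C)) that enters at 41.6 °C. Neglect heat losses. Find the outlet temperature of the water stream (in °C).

Heat released by hot stream: Q = 95.6 × 0.850 × (188 − 60.5) = 10361 kJ/min
Energy balance on cold side (adiabatic exchanger): Q = ṁ_c·Cp_c·(T_c,out − T_c,in)
T_c,out = 41.6 + 10361/(140 × 4.18) = 59.304 °C

T_c,out = 59.3 °C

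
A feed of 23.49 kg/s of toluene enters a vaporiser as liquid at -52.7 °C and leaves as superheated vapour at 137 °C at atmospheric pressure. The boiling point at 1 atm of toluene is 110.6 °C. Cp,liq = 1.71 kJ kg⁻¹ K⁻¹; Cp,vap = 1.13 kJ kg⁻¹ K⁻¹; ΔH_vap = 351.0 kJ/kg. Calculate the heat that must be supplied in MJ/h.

liquid -52.7→110.6 °C: 279.24 kJ/kg
vaporisation at 110.6 °C: 351 kJ/kg
vapour 110.6→137 °C: 29.832 kJ/kg
Δh = 279.24 + 351 + 29.832 = 660.08 kJ/kg
Q = ṁ·Δh = 23.49 kg/s × 660.08 kJ/kg = 15505 kJ/s
|Q| = 15505 kW = 55819 MJ/h

Q = 55800 MJ/h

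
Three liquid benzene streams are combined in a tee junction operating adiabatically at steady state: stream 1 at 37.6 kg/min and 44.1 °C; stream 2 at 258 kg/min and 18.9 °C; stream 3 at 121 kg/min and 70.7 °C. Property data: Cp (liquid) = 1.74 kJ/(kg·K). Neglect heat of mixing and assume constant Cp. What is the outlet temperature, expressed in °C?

No heat crosses the boundary, so H_out = H_in.
T_out = Σ ṁᵢCp,ᵢTᵢ / Σ ṁᵢCp,ᵢ
      = 26255 / 724.88 = 36.22 °C

T_out = 36.2 °C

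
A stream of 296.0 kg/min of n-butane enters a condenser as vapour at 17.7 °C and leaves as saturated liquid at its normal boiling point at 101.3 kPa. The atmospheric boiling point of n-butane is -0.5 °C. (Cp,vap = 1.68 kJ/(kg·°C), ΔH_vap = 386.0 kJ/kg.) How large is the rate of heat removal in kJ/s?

vapour 17.7→-0.5 °C: -30.576 kJ/kg
condensation at -0.5 °C: -386 kJ/kg
Δh = -30.576 + -386 = -416.58 kJ/kg
Q = ṁ·Δh = 296.0 kg/min × -416.58 kJ/kg = -123310 kJ/min
|Q| = 2055.1 kW

Q_c = 2060 kJ/s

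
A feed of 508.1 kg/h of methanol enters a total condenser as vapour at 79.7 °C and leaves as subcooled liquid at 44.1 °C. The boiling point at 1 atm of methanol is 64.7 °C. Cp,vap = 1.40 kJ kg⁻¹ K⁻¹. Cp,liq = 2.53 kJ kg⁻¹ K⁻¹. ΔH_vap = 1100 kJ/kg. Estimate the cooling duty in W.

vapour 79.7→64.7 °C: -21 kJ/kg
condensation at 64.7 °C: -1100 kJ/kg
liquid 64.7→44.1 °C: -52.118 kJ/kg
Δh = -21 + -1100 + -52.118 = -1173.1 kJ/kg
Q = ṁ·Δh = 508.1 kg/h × -1173.1 kJ/kg = -596060 kJ/h
|Q| = 165.57 kW = 165570 W

Q_c = 166000 W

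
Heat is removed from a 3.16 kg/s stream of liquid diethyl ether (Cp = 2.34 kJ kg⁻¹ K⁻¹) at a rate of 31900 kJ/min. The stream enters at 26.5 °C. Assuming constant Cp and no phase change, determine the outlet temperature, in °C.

Q = 31900 kJ/min = 531.67 kJ/s
ΔT = Q/(ṁ·Cp) = 531.67/(3.16×2.34) = 71.901 K
T_out = 26.5 − 71.901 = -45.401 °C

T_out = -45.4 °C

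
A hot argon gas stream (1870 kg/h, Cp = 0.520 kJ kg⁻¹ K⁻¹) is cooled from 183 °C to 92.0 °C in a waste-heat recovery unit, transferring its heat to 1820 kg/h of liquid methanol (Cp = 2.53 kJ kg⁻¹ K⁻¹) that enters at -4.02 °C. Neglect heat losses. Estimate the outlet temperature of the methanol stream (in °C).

Heat released by hot stream: Q = 1870 × 0.520 × (183 − 92.0) = 88488 kJ/h
Energy balance on cold side (adiabatic exchanger): Q = ṁ_c·Cp_c·(T_c,out − T_c,in)
T_c,out = -4.02 + 88488/(1820 × 2.53) = 15.197 °C

T_c,out = 15.2 °C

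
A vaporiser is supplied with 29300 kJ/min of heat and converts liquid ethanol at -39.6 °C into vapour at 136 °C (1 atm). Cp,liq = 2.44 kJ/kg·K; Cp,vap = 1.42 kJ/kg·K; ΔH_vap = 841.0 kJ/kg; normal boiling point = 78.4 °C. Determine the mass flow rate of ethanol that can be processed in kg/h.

Δh = 2.44×(78.4−-39.6) + 841.0 + 1.42×(136−78.4) = 1210.7 kJ/kg
Q = 29300 kJ/min = 488.33 kJ/s = 1.758e+06 kJ/h
ṁ = Q/Δh = 1.758e+06 / 1210.7 = 1452 kg/h

ṁ = 1450 kg/h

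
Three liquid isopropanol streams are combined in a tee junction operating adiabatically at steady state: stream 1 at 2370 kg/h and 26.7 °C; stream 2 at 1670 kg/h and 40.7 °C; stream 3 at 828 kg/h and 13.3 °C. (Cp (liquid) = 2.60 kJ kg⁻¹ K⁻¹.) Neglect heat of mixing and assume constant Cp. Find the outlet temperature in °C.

T_out = 29.2 °C

No heat crosses the boundary, so H_out = H_in.
Σ ṁᵢCp,ᵢTᵢ = 2370×2.60×26.7 + 1670×2.60×40.7 + 828×2.60×13.3 = 369880
Σ ṁᵢCp,ᵢ = 2370×2.60 + 1670×2.60 + 828×2.60 = 12657
T_out = 369880 / 12657 = 29.224 °C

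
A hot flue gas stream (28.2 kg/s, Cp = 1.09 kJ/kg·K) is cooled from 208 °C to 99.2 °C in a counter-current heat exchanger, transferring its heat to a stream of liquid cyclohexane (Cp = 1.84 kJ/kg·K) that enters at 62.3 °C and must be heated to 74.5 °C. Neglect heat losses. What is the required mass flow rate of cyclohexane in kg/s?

ṁ_c = 149 kg/s

Heat released by hot stream: Q = 28.2 × 1.09 × (208 − 99.2) = 3344.3 kJ/s
Energy balance on cold side (adiabatic exchanger): Q = ṁ_c·Cp_c·(T_c,out − T_c,in)
ṁ_c = 3344.3 / [1.84 × (74.5 − 62.3)] = 148.98 kg/s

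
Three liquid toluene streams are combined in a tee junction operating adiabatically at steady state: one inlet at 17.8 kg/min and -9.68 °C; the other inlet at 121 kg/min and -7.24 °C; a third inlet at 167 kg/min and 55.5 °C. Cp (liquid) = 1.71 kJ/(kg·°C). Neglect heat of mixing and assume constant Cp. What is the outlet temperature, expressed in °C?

Energy balance with Q = 0: Σ ṁᵢCp,ᵢ(T_out − Tᵢ) = 0
T_out = Σ ṁᵢCp,ᵢTᵢ / Σ ṁᵢCp,ᵢ
      = 14056 / 522.92 = 26.881 °C

T_out = 26.9 °C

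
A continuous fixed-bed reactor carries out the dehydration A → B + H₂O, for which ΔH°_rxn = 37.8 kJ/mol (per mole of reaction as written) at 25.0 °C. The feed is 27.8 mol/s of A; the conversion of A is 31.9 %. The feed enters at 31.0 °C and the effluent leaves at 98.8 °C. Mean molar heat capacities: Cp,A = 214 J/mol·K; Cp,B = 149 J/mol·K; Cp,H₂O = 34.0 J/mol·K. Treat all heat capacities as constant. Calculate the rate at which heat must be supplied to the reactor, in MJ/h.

Q_in = 2590 MJ/h

Extent of reaction ξ = 0.319 × 27.8 = 8.8682 mol/s
Reaction term: ξ·ΔH°_rxn = 8.8682 × 37.8 = 335.22 kJ/s
Sensible, feed 31.0→25 °C: -35.695 kJ/s
Outlet flows (mol/s): A 18.932, B 8.8682, H₂O 8.8682
Sensible, products 25→98.8 °C: 418.76 kJ/s
Q = ΔH = 718.29 kJ/s = 718.29 kW
Heat supplied = 2585.8 MJ/h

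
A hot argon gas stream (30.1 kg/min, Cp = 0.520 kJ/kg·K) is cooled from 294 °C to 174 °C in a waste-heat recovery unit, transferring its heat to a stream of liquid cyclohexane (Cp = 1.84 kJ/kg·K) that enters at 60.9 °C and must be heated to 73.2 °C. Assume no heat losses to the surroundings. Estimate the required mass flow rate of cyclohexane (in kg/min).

ṁ_c = 83.0 kg/min

Heat released by hot stream: Q = 30.1 × 0.520 × (294 − 174) = 1878.2 kJ/min
Energy balance on cold side (adiabatic exchanger): Q = ṁ_c·Cp_c·(T_c,out − T_c,in)
ṁ_c = 1878.2 / [1.84 × (73.2 − 60.9)] = 82.99 kg/min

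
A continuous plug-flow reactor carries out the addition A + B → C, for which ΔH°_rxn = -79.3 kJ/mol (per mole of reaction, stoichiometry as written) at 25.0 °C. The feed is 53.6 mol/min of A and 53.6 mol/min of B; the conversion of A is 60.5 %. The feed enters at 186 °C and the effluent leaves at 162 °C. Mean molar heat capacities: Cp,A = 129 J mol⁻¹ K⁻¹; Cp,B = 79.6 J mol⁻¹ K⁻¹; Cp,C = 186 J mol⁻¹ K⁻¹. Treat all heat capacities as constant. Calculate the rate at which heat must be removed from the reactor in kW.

Extent of reaction ξ = 0.605 × 53.6 = 32.428 mol/min
Reaction term: ξ·ΔH°_rxn = 32.428 × -79.3 = -2571.5 kJ/min
Sensible, feed 186→25 °C: -1800.1 kJ/min
Outlet flows (mol/min): A 21.172, B 21.172, C 32.428
Sensible, products 25→162 °C: 1431.4 kJ/min
Q = ΔH = -2940.3 kJ/min = -49.005 kW
Heat removed = 49.005 kW

Q_out = 49.0 kW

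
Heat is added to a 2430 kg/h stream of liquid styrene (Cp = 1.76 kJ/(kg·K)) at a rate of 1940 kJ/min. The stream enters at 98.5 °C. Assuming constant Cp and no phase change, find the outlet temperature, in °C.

T_out = 126 °C

Q = 1940 kJ/min = 116400 kJ/h
ΔT = Q/(ṁ·Cp) = 116400/(2430×1.76) = 27.217 K
T_out = 98.5 + 27.217 = 125.72 °C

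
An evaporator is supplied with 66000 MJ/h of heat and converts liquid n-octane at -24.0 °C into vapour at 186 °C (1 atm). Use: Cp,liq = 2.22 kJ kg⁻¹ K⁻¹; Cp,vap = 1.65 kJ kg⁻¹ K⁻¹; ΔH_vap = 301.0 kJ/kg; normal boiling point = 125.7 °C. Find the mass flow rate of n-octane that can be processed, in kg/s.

Δh = 2.22×(125.7−-24.0) + 301.0 + 1.65×(186−125.7) = 732.83 kJ/kg
Q = 66000 MJ/h = 18333 kJ/s = 18333 kJ/s
ṁ = Q/Δh = 18333 / 732.83 = 25.017 kg/s

ṁ = 25.0 kg/s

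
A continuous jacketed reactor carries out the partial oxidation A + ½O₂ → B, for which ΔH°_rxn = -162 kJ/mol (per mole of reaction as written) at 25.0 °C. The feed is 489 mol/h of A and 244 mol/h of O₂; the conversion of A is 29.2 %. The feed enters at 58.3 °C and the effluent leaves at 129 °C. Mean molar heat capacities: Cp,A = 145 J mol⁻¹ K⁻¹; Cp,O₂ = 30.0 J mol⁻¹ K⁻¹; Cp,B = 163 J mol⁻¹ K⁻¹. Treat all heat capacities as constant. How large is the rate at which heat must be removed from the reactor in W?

Q_out = 4880 W

Extent of reaction ξ = 0.292 × 489 = 142.79 mol/h
Reaction term: ξ·ΔH°_rxn = 142.79 × -162 = -23132 kJ/h
Sensible, feed 58.3→25 °C: -2604.9 kJ/h
Outlet flows (mol/h): A 346.21, O₂ 172.61, B 142.79
Sensible, products 25→129 °C: 8179.9 kJ/h
Q = ΔH = -17557 kJ/h = -4.8768 kW
Heat removed = 4876.8 W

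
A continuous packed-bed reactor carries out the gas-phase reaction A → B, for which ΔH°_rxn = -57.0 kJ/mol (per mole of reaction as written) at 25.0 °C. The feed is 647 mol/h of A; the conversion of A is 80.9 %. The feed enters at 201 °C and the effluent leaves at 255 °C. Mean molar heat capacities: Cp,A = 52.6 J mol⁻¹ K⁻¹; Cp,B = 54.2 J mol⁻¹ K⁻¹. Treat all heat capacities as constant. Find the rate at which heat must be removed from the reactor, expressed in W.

Extent of reaction ξ = 0.809 × 647 = 523.42 mol/h
Reaction term: ξ·ΔH°_rxn = 523.42 × -57.0 = -29835 kJ/h
Sensible, feed 201→25 °C: -5989.7 kJ/h
Outlet flows (mol/h): A 123.58, B 523.42
Sensible, products 25→255 °C: 8020 kJ/h
Q = ΔH = -27805 kJ/h = -7.7235 kW
Heat removed = 7723.5 W

Q_out = 7720 W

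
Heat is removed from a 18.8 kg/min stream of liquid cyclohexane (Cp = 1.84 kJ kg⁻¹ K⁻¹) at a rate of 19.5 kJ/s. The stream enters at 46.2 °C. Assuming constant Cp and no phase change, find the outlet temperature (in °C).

Q = 19.5 kJ/s = 1170 kJ/min
ΔT = Q/(ṁ·Cp) = 1170/(18.8×1.84) = 33.823 K
T_out = 46.2 − 33.823 = 12.377 °C

T_out = 12.4 °C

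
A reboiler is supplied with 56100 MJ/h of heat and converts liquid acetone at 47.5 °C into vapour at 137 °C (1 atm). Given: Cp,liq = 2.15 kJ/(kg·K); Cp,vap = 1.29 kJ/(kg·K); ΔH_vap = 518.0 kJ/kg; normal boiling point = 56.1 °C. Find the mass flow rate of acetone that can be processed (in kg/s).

Δh = 2.15×(56.1−47.5) + 518.0 + 1.29×(137−56.1) = 640.85 kJ/kg
Q = 56100 MJ/h = 15583 kJ/s = 15583 kJ/s
ṁ = Q/Δh = 15583 / 640.85 = 24.317 kg/s

ṁ = 24.3 kg/s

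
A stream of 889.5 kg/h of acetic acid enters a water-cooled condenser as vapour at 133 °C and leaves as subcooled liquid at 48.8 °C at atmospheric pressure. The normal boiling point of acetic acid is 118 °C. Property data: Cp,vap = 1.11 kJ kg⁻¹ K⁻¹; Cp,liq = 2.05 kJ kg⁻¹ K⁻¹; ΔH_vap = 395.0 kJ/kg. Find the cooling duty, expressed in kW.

vapour 133→118 °C: -16.65 kJ/kg
condensation at 118 °C: -395 kJ/kg
liquid 118→48.8 °C: -141.86 kJ/kg
Δh = -16.65 + -395 + -141.86 = -553.51 kJ/kg
Q = ṁ·Δh = 889.5 kg/h × -553.51 kJ/kg = -492350 kJ/h
|Q| = 136.76 kW

Q_c = 137 kW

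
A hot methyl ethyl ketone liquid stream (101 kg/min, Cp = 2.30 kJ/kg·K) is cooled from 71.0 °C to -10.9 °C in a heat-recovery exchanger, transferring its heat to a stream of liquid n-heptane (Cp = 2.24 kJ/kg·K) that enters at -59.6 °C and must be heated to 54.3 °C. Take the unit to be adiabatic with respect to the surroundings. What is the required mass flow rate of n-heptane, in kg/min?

ṁ_c = 74.6 kg/min

Heat released by hot stream: Q = 101 × 2.30 × (71.0 − -10.9) = 19025 kJ/min
Energy balance on cold side (adiabatic exchanger): Q = ṁ_c·Cp_c·(T_c,out − T_c,in)
ṁ_c = 19025 / [2.24 × (54.3 − -59.6)] = 74.57 kg/min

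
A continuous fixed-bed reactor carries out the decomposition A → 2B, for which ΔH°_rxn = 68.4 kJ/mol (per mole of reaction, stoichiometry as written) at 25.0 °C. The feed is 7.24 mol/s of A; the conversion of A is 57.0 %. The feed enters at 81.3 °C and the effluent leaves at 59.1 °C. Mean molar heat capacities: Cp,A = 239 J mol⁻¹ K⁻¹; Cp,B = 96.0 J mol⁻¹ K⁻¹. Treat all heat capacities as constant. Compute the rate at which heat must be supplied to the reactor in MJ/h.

Q_in = 854 MJ/h

Extent of reaction ξ = 0.570 × 7.24 = 4.1268 mol/s
Reaction term: ξ·ΔH°_rxn = 4.1268 × 68.4 = 282.27 kJ/s
Sensible, feed 81.3→25 °C: -97.419 kJ/s
Outlet flows (mol/s): A 3.1132, B 8.2536
Sensible, products 25→59.1 °C: 52.391 kJ/s
Q = ΔH = 237.25 kJ/s = 237.25 kW
Heat supplied = 854.08 MJ/h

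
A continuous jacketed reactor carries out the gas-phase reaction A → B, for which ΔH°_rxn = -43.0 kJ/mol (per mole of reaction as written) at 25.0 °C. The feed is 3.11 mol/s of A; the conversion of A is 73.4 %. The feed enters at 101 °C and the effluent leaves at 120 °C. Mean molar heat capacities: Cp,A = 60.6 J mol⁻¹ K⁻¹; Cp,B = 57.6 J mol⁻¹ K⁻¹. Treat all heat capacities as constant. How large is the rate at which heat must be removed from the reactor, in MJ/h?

Q_out = 343 MJ/h

Extent of reaction ξ = 0.734 × 3.11 = 2.2827 mol/s
Reaction term: ξ·ΔH°_rxn = 2.2827 × -43.0 = -98.158 kJ/s
Sensible, feed 101→25 °C: -14.323 kJ/s
Outlet flows (mol/s): A 0.82726, B 2.2827
Sensible, products 25→120 °C: 17.254 kJ/s
Q = ΔH = -95.228 kJ/s = -95.228 kW
Heat removed = 342.82 MJ/h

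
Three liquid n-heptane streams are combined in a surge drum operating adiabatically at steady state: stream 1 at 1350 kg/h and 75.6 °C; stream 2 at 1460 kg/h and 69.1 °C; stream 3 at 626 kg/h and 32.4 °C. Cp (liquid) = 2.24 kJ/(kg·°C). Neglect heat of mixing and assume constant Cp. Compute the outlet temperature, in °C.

T_out = 65.0 °C

No heat crosses the boundary, so H_out = H_in.
T_out = Σ ṁᵢCp,ᵢTᵢ / Σ ṁᵢCp,ᵢ
      = 500030 / 7696.6 = 64.968 °C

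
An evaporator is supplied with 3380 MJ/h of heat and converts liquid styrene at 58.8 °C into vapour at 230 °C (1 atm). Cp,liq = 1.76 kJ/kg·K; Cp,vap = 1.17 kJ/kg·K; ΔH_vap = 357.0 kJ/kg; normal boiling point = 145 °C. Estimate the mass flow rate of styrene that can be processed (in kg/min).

Δh = 1.76×(145−58.8) + 357.0 + 1.17×(230−145) = 608.16 kJ/kg
Q = 3380 MJ/h = 938.89 kJ/s = 56333 kJ/min
ṁ = Q/Δh = 56333 / 608.16 = 92.629 kg/min

ṁ = 92.6 kg/min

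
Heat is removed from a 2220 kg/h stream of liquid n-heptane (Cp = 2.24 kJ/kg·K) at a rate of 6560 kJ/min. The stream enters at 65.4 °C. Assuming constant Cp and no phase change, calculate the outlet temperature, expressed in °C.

Q = 6560 kJ/min = 393600 kJ/h
ΔT = Q/(ṁ·Cp) = 393600/(2220×2.24) = 79.151 K
T_out = 65.4 − 79.151 = -13.751 °C

T_out = -13.8 °C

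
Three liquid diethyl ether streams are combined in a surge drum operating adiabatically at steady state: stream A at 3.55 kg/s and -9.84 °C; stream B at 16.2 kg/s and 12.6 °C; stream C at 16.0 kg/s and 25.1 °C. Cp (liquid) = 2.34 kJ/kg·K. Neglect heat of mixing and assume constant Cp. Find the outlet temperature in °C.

Adiabatic, steady state ⇒ Σ ṁᵢCp,ᵢ(T_out − Tᵢ) = 0
T_out = Σ ṁᵢCp,ᵢTᵢ / Σ ṁᵢCp,ᵢ
      = 1335.6 / 83.655 = 15.966 °C

T_out = 16.0 °C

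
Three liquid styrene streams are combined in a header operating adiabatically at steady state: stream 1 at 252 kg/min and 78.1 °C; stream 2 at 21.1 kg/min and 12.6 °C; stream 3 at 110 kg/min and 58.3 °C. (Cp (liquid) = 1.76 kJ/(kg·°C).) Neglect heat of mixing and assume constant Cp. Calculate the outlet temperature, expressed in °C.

T_out = 68.8 °C

Adiabatic, steady state ⇒ Σ ṁᵢCp,ᵢ(T_out − Tᵢ) = 0
T_out = Σ ṁᵢCp,ᵢTᵢ / Σ ṁᵢCp,ᵢ
      = 46394 / 674.26 = 68.807 °C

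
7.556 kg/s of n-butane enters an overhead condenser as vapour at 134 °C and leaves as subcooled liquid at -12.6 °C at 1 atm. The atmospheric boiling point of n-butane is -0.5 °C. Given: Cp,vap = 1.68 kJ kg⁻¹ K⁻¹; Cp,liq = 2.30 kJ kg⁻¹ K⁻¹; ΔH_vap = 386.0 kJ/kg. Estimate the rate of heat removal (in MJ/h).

vapour 134→-0.5 °C: -225.96 kJ/kg
condensation at -0.5 °C: -386 kJ/kg
liquid -0.5→-12.6 °C: -27.83 kJ/kg
Δh = -225.96 + -386 + -27.83 = -639.79 kJ/kg
Q = ṁ·Δh = 7.556 kg/s × -639.79 kJ/kg = -4834.3 kJ/s
|Q| = 4834.3 kW = 17403 MJ/h

Q_c = 17400 MJ/h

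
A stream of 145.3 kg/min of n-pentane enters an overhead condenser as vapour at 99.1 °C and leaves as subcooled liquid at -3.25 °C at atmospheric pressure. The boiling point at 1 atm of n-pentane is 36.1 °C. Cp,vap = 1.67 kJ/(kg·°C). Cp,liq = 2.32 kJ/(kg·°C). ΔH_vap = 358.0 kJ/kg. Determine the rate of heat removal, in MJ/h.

Q_c = 4830 MJ/h

vapour 99.1→36.1 °C: -105.21 kJ/kg
condensation at 36.1 °C: -358 kJ/kg
liquid 36.1→-3.25 °C: -91.292 kJ/kg
Δh = -105.21 + -358 + -91.292 = -554.5 kJ/kg
Q = ṁ·Δh = 145.3 kg/min × -554.5 kJ/kg = -80569 kJ/min
|Q| = 1342.8 kW = 4834.1 MJ/h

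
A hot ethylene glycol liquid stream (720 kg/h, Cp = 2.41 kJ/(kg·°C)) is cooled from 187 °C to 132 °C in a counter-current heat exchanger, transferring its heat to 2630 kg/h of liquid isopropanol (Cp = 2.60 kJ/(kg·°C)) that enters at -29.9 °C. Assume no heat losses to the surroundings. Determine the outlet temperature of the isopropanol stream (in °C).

T_c,out = -15.9 °C

Heat released by hot stream: Q = 720 × 2.41 × (187 − 132) = 95436 kJ/h
Energy balance on cold side (adiabatic exchanger): Q = ṁ_c·Cp_c·(T_c,out − T_c,in)
T_c,out = -29.9 + 95436/(2630 × 2.60) = -15.943 °C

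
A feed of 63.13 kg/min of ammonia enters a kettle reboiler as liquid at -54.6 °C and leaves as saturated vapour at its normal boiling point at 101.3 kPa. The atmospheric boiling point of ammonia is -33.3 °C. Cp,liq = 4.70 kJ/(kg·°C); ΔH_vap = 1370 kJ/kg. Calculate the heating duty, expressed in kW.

Q = 1550 kW

liquid -54.6→-33.3 °C: 100.11 kJ/kg
vaporisation at -33.3 °C: 1370 kJ/kg
Δh = 100.11 + 1370 = 1470.1 kJ/kg
Q = ṁ·Δh = 63.13 kg/min × 1470.1 kJ/kg = 92808 kJ/min
|Q| = 1546.8 kW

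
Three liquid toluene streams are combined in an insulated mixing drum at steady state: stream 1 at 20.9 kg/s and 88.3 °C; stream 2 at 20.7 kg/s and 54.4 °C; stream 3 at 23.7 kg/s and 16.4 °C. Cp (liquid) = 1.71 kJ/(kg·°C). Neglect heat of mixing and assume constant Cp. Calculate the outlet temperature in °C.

Adiabatic, steady state ⇒ Σ ṁᵢCp,ᵢ(T_out − Tᵢ) = 0
Σ ṁᵢCp,ᵢTᵢ = 20.9×1.71×88.3 + 20.7×1.71×54.4 + 23.7×1.71×16.4 = 5746
Σ ṁᵢCp,ᵢ = 20.9×1.71 + 20.7×1.71 + 23.7×1.71 = 111.66
T_out = 5746 / 111.66 = 51.458 °C

T_out = 51.5 °C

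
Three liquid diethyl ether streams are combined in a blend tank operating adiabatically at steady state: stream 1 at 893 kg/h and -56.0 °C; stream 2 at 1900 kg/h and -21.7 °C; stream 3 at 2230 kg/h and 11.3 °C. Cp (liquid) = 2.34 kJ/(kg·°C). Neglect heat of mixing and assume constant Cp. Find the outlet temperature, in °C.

Energy balance with Q = 0: Σ ṁᵢCp,ᵢ(T_out − Tᵢ) = 0
Σ ṁᵢCp,ᵢTᵢ = 893×2.34×-56.0 + 1900×2.34×-21.7 + 2230×2.34×11.3 = -154530
Σ ṁᵢCp,ᵢ = 893×2.34 + 1900×2.34 + 2230×2.34 = 11754
T_out = -154530 / 11754 = -13.147 °C

T_out = -13.1 °C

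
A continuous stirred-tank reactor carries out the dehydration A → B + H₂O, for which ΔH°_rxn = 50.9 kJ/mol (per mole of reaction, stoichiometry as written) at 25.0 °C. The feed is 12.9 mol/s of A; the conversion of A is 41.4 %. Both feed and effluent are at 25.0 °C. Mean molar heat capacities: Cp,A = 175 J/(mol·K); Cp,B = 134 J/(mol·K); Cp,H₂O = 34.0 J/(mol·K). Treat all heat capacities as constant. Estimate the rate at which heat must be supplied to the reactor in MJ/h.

Q_in = 979 MJ/h

Extent of reaction ξ = 0.414 × 12.9 = 5.3406 mol/s
Reaction term: ξ·ΔH°_rxn = 5.3406 × 50.9 = 271.84 kJ/s
Q = ΔH = 271.84 kJ/s = 271.84 kW
Heat supplied = 978.61 MJ/h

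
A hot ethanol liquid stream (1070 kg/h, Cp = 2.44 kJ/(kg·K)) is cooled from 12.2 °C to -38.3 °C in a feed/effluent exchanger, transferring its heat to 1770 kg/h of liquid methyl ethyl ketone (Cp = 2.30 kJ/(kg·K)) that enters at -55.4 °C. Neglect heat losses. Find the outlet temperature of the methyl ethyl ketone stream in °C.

T_c,out = -23.0 °C

Heat released by hot stream: Q = 1070 × 2.44 × (12.2 − -38.3) = 131850 kJ/h
Energy balance on cold side (adiabatic exchanger): Q = ṁ_c·Cp_c·(T_c,out − T_c,in)
T_c,out = -55.4 + 131850/(1770 × 2.30) = -23.014 °C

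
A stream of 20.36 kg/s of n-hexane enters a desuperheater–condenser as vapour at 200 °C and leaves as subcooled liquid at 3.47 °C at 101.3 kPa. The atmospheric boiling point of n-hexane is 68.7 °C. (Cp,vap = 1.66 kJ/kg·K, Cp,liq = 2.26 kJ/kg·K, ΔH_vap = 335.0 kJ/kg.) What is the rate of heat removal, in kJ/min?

Q_c = 856000 kJ/min

vapour 200→68.7 °C: -217.96 kJ/kg
condensation at 68.7 °C: -335 kJ/kg
liquid 68.7→3.47 °C: -147.42 kJ/kg
Δh = -217.96 + -335 + -147.42 = -700.38 kJ/kg
Q = ṁ·Δh = 20.36 kg/s × -700.38 kJ/kg = -14260 kJ/s
|Q| = 14260 kW = 855580 kJ/min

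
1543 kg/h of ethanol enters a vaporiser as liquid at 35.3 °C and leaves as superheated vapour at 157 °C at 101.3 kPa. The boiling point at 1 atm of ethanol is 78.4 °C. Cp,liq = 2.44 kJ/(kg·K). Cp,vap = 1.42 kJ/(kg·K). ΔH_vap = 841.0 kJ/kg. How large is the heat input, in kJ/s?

Q = 453 kJ/s

liquid 35.3→78.4 °C: 105.16 kJ/kg
vaporisation at 78.4 °C: 841 kJ/kg
vapour 78.4→157 °C: 111.61 kJ/kg
Δh = 105.16 + 841 + 111.61 = 1057.8 kJ/kg
Q = ṁ·Δh = 1543 kg/h × 1057.8 kJ/kg = 1.6321e+06 kJ/h
|Q| = 453.37 kW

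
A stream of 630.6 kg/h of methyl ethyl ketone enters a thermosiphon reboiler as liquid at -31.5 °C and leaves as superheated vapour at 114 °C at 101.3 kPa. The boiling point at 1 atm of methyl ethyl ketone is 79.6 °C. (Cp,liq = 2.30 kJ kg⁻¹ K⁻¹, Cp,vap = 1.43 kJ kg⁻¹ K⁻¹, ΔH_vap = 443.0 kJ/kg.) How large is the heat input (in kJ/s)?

liquid -31.5→79.6 °C: 255.53 kJ/kg
vaporisation at 79.6 °C: 443 kJ/kg
vapour 79.6→114 °C: 49.192 kJ/kg
Δh = 255.53 + 443 + 49.192 = 747.72 kJ/kg
Q = ṁ·Δh = 630.6 kg/h × 747.72 kJ/kg = 471510 kJ/h
|Q| = 130.98 kW

Q = 131 kJ/s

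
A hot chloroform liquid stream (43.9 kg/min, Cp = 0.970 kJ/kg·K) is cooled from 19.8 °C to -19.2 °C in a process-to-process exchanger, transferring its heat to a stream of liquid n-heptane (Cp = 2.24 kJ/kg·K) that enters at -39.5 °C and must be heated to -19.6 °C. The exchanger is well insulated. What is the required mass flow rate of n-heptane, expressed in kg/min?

ṁ_c = 37.3 kg/min

Heat released by hot stream: Q = 43.9 × 0.970 × (19.8 − -19.2) = 1660.7 kJ/min
Energy balance on cold side (adiabatic exchanger): Q = ṁ_c·Cp_c·(T_c,out − T_c,in)
ṁ_c = 1660.7 / [2.24 × (-19.6 − -39.5)] = 37.256 kg/min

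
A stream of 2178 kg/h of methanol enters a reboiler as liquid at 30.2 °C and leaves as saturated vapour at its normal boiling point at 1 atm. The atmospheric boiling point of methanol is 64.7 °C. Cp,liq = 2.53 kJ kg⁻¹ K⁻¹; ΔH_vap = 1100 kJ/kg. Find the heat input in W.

liquid 30.2→64.7 °C: 87.285 kJ/kg
vaporisation at 64.7 °C: 1100 kJ/kg
Δh = 87.285 + 1100 = 1187.3 kJ/kg
Q = ṁ·Δh = 2178 kg/h × 1187.3 kJ/kg = 2.5859e+06 kJ/h
|Q| = 718.31 kW = 718310 W

Q = 718000 W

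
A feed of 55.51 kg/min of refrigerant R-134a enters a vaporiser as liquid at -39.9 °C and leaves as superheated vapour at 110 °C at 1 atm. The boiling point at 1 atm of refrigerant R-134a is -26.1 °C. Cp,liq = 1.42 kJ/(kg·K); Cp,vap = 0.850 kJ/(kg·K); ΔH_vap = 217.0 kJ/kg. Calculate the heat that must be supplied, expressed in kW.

Q = 326 kW

liquid -39.9→-26.1 °C: 19.596 kJ/kg
vaporisation at -26.1 °C: 217 kJ/kg
vapour -26.1→110 °C: 115.68 kJ/kg
Δh = 19.596 + 217 + 115.68 = 352.28 kJ/kg
Q = ṁ·Δh = 55.51 kg/min × 352.28 kJ/kg = 19555 kJ/min
|Q| = 325.92 kW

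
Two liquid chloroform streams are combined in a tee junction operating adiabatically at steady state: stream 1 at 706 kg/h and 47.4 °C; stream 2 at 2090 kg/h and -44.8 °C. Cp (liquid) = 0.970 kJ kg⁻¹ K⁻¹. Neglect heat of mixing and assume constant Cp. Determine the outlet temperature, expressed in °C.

No heat crosses the boundary, so H_out = H_in.
Σ ṁᵢCp,ᵢTᵢ = 706×0.970×47.4 + 2090×0.970×-44.8 = -58363
Σ ṁᵢCp,ᵢ = 706×0.970 + 2090×0.970 = 2712.1
T_out = -58363 / 2712.1 = -21.519 °C

T_out = -21.5 °C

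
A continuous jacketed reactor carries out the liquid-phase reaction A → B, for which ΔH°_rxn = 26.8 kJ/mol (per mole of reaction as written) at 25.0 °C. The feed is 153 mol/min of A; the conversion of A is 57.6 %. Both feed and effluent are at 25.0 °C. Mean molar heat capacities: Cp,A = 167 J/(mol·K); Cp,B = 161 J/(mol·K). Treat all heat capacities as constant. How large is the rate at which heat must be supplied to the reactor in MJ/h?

Extent of reaction ξ = 0.576 × 153 = 88.128 mol/min
Reaction term: ξ·ΔH°_rxn = 88.128 × 26.8 = 2361.8 kJ/min
Q = ΔH = 2361.8 kJ/min = 39.364 kW
Heat supplied = 141.71 MJ/h

Q_in = 142 MJ/h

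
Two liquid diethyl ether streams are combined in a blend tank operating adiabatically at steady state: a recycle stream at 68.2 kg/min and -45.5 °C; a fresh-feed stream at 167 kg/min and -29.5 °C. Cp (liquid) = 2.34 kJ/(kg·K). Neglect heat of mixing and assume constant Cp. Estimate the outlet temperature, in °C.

T_out = -34.1 °C

No heat crosses the boundary, so H_out = H_in.
Σ ṁᵢCp,ᵢTᵢ = 68.2×2.34×-45.5 + 167×2.34×-29.5 = -18789
Σ ṁᵢCp,ᵢ = 68.2×2.34 + 167×2.34 = 550.37
T_out = -18789 / 550.37 = -34.139 °C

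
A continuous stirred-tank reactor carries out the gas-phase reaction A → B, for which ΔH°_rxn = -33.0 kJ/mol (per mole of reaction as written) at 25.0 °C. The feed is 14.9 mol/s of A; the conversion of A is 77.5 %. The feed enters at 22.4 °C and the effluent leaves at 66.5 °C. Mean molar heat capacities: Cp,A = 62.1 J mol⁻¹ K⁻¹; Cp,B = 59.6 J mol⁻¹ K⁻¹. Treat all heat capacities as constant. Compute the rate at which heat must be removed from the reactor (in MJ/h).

Q_out = 1230 MJ/h

Extent of reaction ξ = 0.775 × 14.9 = 11.548 mol/s
Reaction term: ξ·ΔH°_rxn = 11.548 × -33.0 = -381.07 kJ/s
Sensible, feed 22.4→25 °C: 2.4058 kJ/s
Outlet flows (mol/s): A 3.3525, B 11.548
Sensible, products 25→66.5 °C: 37.201 kJ/s
Q = ΔH = -341.46 kJ/s = -341.46 kW
Heat removed = 1229.3 MJ/h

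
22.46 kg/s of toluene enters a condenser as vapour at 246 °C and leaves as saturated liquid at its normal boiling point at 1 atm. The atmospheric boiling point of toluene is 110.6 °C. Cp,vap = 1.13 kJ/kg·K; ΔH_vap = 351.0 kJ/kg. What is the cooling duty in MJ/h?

Q_c = 40800 MJ/h

vapour 246→110.6 °C: -153 kJ/kg
condensation at 110.6 °C: -351 kJ/kg
Δh = -153 + -351 = -504 kJ/kg
Q = ṁ·Δh = 22.46 kg/s × -504 kJ/kg = -11320 kJ/s
|Q| = 11320 kW = 40752 MJ/h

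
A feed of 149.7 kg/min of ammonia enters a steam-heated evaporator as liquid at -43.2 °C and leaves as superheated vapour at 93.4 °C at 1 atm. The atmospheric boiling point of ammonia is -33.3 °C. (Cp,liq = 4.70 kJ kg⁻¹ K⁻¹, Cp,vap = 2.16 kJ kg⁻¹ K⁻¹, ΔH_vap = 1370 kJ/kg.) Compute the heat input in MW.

liquid -43.2→-33.3 °C: 46.53 kJ/kg
vaporisation at -33.3 °C: 1370 kJ/kg
vapour -33.3→93.4 °C: 273.67 kJ/kg
Δh = 46.53 + 1370 + 273.67 = 1690.2 kJ/kg
Q = ṁ·Δh = 149.7 kg/min × 1690.2 kJ/kg = 253020 kJ/min
|Q| = 4217.1 kW = 4.2171 MW

Q = 4.22 MW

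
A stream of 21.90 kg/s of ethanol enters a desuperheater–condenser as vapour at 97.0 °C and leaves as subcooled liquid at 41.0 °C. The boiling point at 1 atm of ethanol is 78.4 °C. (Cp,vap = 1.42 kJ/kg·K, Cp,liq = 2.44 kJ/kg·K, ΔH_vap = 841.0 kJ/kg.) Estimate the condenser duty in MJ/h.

Q_c = 75600 MJ/h

vapour 97.0→78.4 °C: -26.412 kJ/kg
condensation at 78.4 °C: -841 kJ/kg
liquid 78.4→41.0 °C: -91.256 kJ/kg
Δh = -26.412 + -841 + -91.256 = -958.67 kJ/kg
Q = ṁ·Δh = 21.90 kg/s × -958.67 kJ/kg = -20995 kJ/s
|Q| = 20995 kW = 75581 MJ/h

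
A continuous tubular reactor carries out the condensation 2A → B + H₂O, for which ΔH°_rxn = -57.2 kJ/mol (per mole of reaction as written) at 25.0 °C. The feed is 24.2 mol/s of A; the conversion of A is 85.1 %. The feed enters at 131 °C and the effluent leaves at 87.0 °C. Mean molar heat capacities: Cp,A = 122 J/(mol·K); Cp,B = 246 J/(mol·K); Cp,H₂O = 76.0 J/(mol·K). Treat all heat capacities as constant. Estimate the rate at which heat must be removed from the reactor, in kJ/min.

Q_out = 40100 kJ/min

Extent of reaction ξ = 0.851 × 24.2 / 2 = 10.297 mol/s
Reaction term: ξ·ΔH°_rxn = 10.297 × -57.2 = -588.99 kJ/s
Sensible, feed 131→25 °C: -312.95 kJ/s
Outlet flows (mol/s): A 3.6058, B 10.297, H₂O 10.297
Sensible, products 25→87.0 °C: 232.85 kJ/s
Q = ΔH = -669.1 kJ/s = -669.1 kW
Heat removed = 40146 kJ/min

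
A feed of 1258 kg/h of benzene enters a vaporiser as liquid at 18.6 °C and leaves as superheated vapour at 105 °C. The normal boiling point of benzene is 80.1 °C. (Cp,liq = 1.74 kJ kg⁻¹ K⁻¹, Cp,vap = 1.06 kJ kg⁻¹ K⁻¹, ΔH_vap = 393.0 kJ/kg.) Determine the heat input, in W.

liquid 18.6→80.1 °C: 107.01 kJ/kg
vaporisation at 80.1 °C: 393 kJ/kg
vapour 80.1→105 °C: 26.394 kJ/kg
Δh = 107.01 + 393 + 26.394 = 526.4 kJ/kg
Q = ṁ·Δh = 1258 kg/h × 526.4 kJ/kg = 662220 kJ/h
|Q| = 183.95 kW = 183950 W

Q = 184000 W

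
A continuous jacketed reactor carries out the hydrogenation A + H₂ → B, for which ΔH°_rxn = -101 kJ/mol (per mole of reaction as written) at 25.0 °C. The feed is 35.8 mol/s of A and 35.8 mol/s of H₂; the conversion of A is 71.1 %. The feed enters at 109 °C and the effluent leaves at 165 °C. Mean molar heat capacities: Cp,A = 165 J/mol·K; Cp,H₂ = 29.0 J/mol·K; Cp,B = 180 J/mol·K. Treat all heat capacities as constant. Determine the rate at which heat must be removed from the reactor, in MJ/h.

Extent of reaction ξ = 0.711 × 35.8 = 25.454 mol/s
Reaction term: ξ·ΔH°_rxn = 25.454 × -101 = -2570.8 kJ/s
Sensible, feed 109→25 °C: -583.4 kJ/s
Outlet flows (mol/s): A 10.346, H₂ 10.346, B 25.454
Sensible, products 25→165 °C: 922.44 kJ/s
Q = ΔH = -2231.8 kJ/s = -2231.8 kW
Heat removed = 8034.5 MJ/h

Q_out = 8030 MJ/h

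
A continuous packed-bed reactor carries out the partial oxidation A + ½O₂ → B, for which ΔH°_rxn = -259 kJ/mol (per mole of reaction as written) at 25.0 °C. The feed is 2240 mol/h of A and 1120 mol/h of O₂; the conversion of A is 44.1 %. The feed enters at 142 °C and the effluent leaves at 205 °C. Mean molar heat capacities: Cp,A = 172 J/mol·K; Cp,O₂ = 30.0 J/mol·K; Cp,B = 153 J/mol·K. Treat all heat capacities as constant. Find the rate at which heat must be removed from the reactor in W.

Q_out = 65400 W

Extent of reaction ξ = 0.441 × 2240 = 987.84 mol/h
Reaction term: ξ·ΔH°_rxn = 987.84 × -259 = -255850 kJ/h
Sensible, feed 142→25 °C: -49009 kJ/h
Outlet flows (mol/h): A 1252.2, O₂ 626.08, B 987.84
Sensible, products 25→205 °C: 69353 kJ/h
Q = ΔH = -235510 kJ/h = -65.419 kW
Heat removed = 65419 W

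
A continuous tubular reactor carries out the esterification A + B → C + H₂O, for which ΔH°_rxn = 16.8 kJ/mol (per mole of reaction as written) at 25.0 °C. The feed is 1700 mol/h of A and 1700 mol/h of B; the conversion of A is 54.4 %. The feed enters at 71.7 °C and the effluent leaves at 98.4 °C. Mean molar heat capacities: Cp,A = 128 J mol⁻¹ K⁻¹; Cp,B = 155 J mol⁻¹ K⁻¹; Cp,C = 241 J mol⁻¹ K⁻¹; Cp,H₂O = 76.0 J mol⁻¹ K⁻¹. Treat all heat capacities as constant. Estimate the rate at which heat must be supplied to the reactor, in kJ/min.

Extent of reaction ξ = 0.544 × 1700 = 924.8 mol/h
Reaction term: ξ·ΔH°_rxn = 924.8 × 16.8 = 15537 kJ/h
Sensible, feed 71.7→25 °C: -22467 kJ/h
Outlet flows (mol/h): A 775.2, B 775.2, C 924.8, H₂O 924.8
Sensible, products 25→98.4 °C: 37621 kJ/h
Q = ΔH = 30690 kJ/h = 8.525 kW
Heat supplied = 511.5 kJ/min

Q_in = 511 kJ/min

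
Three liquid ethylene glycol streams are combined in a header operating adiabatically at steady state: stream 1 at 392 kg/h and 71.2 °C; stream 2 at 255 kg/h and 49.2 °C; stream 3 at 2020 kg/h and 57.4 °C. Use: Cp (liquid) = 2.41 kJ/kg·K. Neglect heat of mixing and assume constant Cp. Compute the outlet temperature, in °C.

No heat crosses the boundary, so H_out = H_in.
Σ ṁᵢCp,ᵢTᵢ = 392×2.41×71.2 + 255×2.41×49.2 + 2020×2.41×57.4 = 376930
Σ ṁᵢCp,ᵢ = 392×2.41 + 255×2.41 + 2020×2.41 = 6427.5
T_out = 376930 / 6427.5 = 58.644 °C

T_out = 58.6 °C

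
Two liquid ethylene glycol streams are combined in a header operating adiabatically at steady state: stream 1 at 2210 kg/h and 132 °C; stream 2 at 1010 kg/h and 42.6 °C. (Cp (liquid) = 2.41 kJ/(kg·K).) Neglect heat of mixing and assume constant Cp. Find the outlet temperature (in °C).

Adiabatic, steady state ⇒ Σ ṁᵢCp,ᵢ(T_out − Tᵢ) = 0
Σ ṁᵢCp,ᵢTᵢ = 2210×2.41×132 + 1010×2.41×42.6 = 806740
Σ ṁᵢCp,ᵢ = 2210×2.41 + 1010×2.41 = 7760.2
T_out = 806740 / 7760.2 = 103.96 °C

T_out = 104 °C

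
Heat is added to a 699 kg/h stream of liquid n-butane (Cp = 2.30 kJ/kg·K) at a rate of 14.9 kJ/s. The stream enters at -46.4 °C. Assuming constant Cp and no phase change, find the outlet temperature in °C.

Q = 14.9 kJ/s = 53640 kJ/h
ΔT = Q/(ṁ·Cp) = 53640/(699×2.30) = 33.364 K
T_out = -46.4 + 33.364 = -13.036 °C

T_out = -13.0 °C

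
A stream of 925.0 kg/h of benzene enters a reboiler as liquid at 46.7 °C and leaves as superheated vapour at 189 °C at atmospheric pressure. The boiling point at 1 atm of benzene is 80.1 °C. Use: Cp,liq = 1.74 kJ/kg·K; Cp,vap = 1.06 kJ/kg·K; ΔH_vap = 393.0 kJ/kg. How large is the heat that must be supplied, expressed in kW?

liquid 46.7→80.1 °C: 58.116 kJ/kg
vaporisation at 80.1 °C: 393 kJ/kg
vapour 80.1→189 °C: 115.43 kJ/kg
Δh = 58.116 + 393 + 115.43 = 566.55 kJ/kg
Q = ṁ·Δh = 925.0 kg/h × 566.55 kJ/kg = 524060 kJ/h
|Q| = 145.57 kW

Q = 146 kW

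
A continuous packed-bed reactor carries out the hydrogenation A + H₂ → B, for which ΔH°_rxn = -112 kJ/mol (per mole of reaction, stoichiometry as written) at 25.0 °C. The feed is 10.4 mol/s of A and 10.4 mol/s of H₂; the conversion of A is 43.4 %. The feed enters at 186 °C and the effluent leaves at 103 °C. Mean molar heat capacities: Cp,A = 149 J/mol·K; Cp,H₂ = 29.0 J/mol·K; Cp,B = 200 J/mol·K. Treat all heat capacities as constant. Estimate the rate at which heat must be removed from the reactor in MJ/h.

Q_out = 2350 MJ/h

Extent of reaction ξ = 0.434 × 10.4 = 4.5136 mol/s
Reaction term: ξ·ΔH°_rxn = 4.5136 × -112 = -505.52 kJ/s
Sensible, feed 186→25 °C: -298.04 kJ/s
Outlet flows (mol/s): A 5.8864, H₂ 5.8864, B 4.5136
Sensible, products 25→103 °C: 152.14 kJ/s
Q = ΔH = -651.43 kJ/s = -651.43 kW
Heat removed = 2345.1 MJ/h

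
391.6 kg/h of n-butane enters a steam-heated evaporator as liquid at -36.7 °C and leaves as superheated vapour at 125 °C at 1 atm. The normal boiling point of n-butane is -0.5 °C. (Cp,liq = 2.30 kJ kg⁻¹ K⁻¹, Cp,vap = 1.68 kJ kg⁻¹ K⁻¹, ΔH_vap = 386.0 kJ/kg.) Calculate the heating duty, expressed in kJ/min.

liquid -36.7→-0.5 °C: 83.26 kJ/kg
vaporisation at -0.5 °C: 386 kJ/kg
vapour -0.5→125 °C: 210.84 kJ/kg
Δh = 83.26 + 386 + 210.84 = 680.1 kJ/kg
Q = ṁ·Δh = 391.6 kg/h × 680.1 kJ/kg = 266330 kJ/h
|Q| = 73.98 kW = 4438.8 kJ/min

Q = 4440 kJ/min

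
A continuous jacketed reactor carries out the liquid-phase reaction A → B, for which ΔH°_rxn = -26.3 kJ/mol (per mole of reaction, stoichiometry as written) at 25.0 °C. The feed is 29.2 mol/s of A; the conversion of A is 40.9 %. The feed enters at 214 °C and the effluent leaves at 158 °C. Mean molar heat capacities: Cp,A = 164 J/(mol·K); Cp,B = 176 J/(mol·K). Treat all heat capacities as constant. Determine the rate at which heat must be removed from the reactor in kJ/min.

Q_out = 33800 kJ/min

Extent of reaction ξ = 0.409 × 29.2 = 11.943 mol/s
Reaction term: ξ·ΔH°_rxn = 11.943 × -26.3 = -314.1 kJ/s
Sensible, feed 214→25 °C: -905.08 kJ/s
Outlet flows (mol/s): A 17.257, B 11.943
Sensible, products 25→158 °C: 655.97 kJ/s
Q = ΔH = -563.21 kJ/s = -563.21 kW
Heat removed = 33792 kJ/min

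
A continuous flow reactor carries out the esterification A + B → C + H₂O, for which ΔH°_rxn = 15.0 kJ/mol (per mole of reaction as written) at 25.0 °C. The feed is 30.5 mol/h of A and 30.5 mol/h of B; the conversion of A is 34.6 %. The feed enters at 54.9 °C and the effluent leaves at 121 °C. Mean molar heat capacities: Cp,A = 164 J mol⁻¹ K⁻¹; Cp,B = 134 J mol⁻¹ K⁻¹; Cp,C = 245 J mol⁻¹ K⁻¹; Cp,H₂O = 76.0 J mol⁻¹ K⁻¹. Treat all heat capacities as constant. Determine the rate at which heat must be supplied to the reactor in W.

Q_in = 217 W

Extent of reaction ξ = 0.346 × 30.5 = 10.553 mol/h
Reaction term: ξ·ΔH°_rxn = 10.553 × 15.0 = 158.29 kJ/h
Sensible, feed 54.9→25 °C: -271.76 kJ/h
Outlet flows (mol/h): A 19.947, B 19.947, C 10.553, H₂O 10.553
Sensible, products 25→121 °C: 895.85 kJ/h
Q = ΔH = 782.38 kJ/h = 0.21733 kW
Heat supplied = 217.33 W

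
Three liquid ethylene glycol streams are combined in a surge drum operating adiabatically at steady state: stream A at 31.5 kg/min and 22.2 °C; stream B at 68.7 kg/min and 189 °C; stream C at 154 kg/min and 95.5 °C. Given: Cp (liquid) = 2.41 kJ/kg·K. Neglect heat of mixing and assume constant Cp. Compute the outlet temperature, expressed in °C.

Energy balance with Q = 0: Σ ṁᵢCp,ᵢ(T_out − Tᵢ) = 0
T_out = Σ ṁᵢCp,ᵢTᵢ / Σ ṁᵢCp,ᵢ
      = 68421 / 612.62 = 111.69 °C

T_out = 112 °C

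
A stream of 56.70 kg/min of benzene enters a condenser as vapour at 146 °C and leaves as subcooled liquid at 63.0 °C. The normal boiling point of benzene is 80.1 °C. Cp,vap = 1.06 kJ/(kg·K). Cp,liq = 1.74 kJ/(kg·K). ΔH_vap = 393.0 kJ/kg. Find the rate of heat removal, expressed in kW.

vapour 146→80.1 °C: -69.854 kJ/kg
condensation at 80.1 °C: -393 kJ/kg
liquid 80.1→63.0 °C: -29.754 kJ/kg
Δh = -69.854 + -393 + -29.754 = -492.61 kJ/kg
Q = ṁ·Δh = 56.70 kg/min × -492.61 kJ/kg = -27931 kJ/min
|Q| = 465.51 kW

Q_c = 466 kW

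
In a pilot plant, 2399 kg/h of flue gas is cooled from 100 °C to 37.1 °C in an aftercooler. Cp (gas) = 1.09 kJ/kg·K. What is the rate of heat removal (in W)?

Q = ṁ·Cp·ΔT = 2399 × 1.09 × (37.1 − 100) = -164480 kJ/h
Converting: 164480 / 3600 s = 45.688 kW
Cooling duty = 45688 W

Q_c = 45700 W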